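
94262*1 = 94262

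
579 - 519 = 60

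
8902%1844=1526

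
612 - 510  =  102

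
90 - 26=64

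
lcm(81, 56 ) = 4536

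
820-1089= - 269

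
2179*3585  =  7811715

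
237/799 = 237/799 = 0.30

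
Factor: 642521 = 11^1*58411^1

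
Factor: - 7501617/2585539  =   - 3^2*11^( - 1 )*19^( - 1) *89^ ( - 1 )*139^( - 1 ) *157^1  *5309^1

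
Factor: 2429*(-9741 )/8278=  -  23660889/8278  =  - 2^( - 1 )*3^1*7^1*17^1*191^1*347^1*4139^( - 1) 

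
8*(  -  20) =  - 160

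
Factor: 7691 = 7691^1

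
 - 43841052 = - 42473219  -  1367833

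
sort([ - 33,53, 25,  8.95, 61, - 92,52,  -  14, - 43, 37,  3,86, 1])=[ - 92,-43, - 33,-14,1,3,8.95, 25, 37 , 52,53,61, 86]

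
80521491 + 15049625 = 95571116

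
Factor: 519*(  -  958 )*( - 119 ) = 2^1*3^1*7^1*17^1 * 173^1*479^1 =59167038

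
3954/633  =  6 + 52/211  =  6.25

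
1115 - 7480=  - 6365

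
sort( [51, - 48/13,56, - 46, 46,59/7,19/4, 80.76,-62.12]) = [ - 62.12, - 46, - 48/13, 19/4 , 59/7, 46 , 51, 56, 80.76] 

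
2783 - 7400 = -4617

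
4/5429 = 4/5429 = 0.00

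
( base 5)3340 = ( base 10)470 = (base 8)726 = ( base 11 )398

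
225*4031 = 906975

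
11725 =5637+6088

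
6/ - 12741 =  - 2/4247 = - 0.00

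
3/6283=3/6283 = 0.00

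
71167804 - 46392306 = 24775498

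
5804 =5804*1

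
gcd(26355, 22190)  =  35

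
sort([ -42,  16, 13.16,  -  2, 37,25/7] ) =[ - 42, -2, 25/7,13.16,  16, 37] 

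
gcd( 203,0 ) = 203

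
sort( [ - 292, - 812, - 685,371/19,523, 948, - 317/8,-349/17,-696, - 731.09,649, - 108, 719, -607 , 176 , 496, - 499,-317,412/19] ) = [-812, - 731.09, - 696 , - 685, - 607, - 499, - 317, - 292, - 108, - 317/8, - 349/17,371/19, 412/19,176,496,523,649 , 719, 948] 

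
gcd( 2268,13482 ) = 126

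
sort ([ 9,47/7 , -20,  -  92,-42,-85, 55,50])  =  [-92,  -  85 , - 42, - 20, 47/7,9, 50,  55]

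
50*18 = 900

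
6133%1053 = 868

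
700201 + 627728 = 1327929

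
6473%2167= 2139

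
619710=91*6810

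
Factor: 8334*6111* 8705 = 443337589170 = 2^1*3^4*5^1*7^1 * 97^1 * 463^1 * 1741^1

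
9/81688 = 9/81688 = 0.00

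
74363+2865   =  77228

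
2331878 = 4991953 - 2660075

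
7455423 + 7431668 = 14887091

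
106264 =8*13283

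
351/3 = 117 = 117.00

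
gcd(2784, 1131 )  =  87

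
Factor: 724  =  2^2 *181^1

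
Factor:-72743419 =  - 7^1*19^1*546943^1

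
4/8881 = 4/8881 =0.00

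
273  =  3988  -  3715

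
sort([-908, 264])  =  [ - 908,  264]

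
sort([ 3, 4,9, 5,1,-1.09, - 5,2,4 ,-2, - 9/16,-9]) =[ - 9, - 5, - 2 , - 1.09, - 9/16,1,2, 3, 4,4,5, 9] 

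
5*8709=43545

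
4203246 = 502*8373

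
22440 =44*510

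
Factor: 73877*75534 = 5580225318= 2^1*3^1*12589^1* 73877^1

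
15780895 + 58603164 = 74384059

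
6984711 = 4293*1627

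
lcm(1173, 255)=5865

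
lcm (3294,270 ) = 16470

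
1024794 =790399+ 234395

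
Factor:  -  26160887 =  - 37^1* 61^1*67^1*173^1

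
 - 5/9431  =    -  1 + 9426/9431 =-0.00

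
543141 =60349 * 9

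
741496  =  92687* 8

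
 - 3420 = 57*( - 60 ) 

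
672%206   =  54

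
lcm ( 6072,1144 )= 78936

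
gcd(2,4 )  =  2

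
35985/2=17992+1/2=17992.50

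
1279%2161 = 1279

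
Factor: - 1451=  - 1451^1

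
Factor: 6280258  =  2^1*107^1*29347^1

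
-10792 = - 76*142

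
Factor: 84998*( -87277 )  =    -  7418370446 = - 2^1*42499^1*87277^1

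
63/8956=63/8956 = 0.01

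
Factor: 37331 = 7^1* 5333^1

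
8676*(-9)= - 78084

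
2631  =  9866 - 7235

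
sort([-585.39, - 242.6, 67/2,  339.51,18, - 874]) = [ -874, - 585.39,-242.6, 18,67/2,339.51] 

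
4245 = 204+4041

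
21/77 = 3/11 =0.27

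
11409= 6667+4742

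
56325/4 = 56325/4 = 14081.25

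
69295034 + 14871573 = 84166607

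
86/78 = 43/39  =  1.10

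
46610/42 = 23305/21 = 1109.76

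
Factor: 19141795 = 5^1*3828359^1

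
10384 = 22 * 472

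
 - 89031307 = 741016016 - 830047323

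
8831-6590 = 2241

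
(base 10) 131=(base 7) 245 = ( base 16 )83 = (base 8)203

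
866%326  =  214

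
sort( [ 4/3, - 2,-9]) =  [ - 9, - 2, 4/3 ]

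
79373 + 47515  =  126888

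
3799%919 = 123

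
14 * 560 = 7840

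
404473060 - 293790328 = 110682732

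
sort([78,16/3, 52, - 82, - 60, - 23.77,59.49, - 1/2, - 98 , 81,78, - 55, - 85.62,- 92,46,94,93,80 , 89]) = [ - 98, - 92, - 85.62, - 82, - 60,  -  55,- 23.77, - 1/2,16/3 , 46,52,59.49,78, 78,80,81,89,93,94 ] 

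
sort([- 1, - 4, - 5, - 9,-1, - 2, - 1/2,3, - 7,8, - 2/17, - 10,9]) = [ - 10, - 9, - 7,-5, - 4, - 2, - 1, - 1,-1/2, - 2/17,3,8,9 ]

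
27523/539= 51+34/539=51.06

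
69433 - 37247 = 32186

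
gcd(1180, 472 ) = 236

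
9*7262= 65358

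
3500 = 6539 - 3039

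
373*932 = 347636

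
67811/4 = 67811/4 = 16952.75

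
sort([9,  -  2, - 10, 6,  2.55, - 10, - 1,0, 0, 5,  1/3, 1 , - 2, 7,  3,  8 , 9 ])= [ - 10,- 10, - 2, - 2, - 1,0,0,  1/3,1 , 2.55, 3, 5,6,7,8,9, 9 ] 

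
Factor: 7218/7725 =2^1*3^1*5^( - 2)*103^(  -  1 )*401^1 =2406/2575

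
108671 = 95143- - 13528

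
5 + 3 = 8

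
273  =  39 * 7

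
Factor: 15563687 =17^1  *  449^1* 2039^1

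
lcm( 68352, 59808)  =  478464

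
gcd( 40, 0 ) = 40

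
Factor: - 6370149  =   - 3^1*19^1* 23^1*43^1*113^1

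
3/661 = 3/661 = 0.00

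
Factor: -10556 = - 2^2*7^1*13^1*29^1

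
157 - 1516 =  - 1359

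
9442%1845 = 217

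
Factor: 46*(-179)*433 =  - 2^1*23^1*179^1*433^1 = -3565322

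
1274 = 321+953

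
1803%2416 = 1803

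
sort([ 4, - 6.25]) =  [ - 6.25 , 4]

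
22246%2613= 1342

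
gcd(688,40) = 8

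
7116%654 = 576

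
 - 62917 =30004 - 92921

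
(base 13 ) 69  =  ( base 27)36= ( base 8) 127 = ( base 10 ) 87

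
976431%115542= 52095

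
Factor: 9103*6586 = 59952358 = 2^1*37^1*89^1*9103^1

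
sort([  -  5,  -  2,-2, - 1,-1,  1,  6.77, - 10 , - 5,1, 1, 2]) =[-10,-5, - 5,-2, - 2, - 1, - 1,1 , 1, 1, 2,6.77]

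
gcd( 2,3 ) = 1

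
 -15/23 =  - 1 + 8/23  =  - 0.65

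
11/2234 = 11/2234 =0.00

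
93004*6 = 558024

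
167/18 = 167/18 = 9.28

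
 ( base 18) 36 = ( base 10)60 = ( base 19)33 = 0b111100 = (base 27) 26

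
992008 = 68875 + 923133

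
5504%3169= 2335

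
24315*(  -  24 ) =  - 583560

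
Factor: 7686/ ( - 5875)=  - 2^1*3^2*5^( - 3 )*7^1 * 47^(-1)*61^1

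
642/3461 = 642/3461 = 0.19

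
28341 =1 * 28341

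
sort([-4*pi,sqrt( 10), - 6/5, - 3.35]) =[ - 4*pi, - 3.35, - 6/5,sqrt( 10) ]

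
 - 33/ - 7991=33/7991 = 0.00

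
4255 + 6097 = 10352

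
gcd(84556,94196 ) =4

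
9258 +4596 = 13854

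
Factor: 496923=3^1*7^1*23663^1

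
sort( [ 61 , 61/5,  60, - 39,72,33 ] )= [  -  39, 61/5,  33, 60, 61, 72] 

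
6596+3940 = 10536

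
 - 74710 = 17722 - 92432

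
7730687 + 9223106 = 16953793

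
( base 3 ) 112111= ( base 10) 391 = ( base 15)1B1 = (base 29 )de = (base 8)607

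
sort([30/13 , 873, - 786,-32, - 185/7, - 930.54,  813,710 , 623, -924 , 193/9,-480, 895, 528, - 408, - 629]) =[ - 930.54,-924, - 786, - 629,-480,-408, - 32, -185/7,30/13,193/9,528, 623, 710,813 , 873,895 ] 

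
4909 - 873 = 4036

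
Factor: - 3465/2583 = - 55/41 = - 5^1*11^1*41^(-1 )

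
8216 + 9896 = 18112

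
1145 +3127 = 4272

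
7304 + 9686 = 16990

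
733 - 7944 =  - 7211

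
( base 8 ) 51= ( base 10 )41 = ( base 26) 1f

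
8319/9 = 2773/3= 924.33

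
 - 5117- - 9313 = 4196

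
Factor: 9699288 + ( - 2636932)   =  2^2*7^1*53^1 * 4759^1 = 7062356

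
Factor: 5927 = 5927^1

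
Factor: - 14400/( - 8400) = 12/7 =2^2 * 3^1 * 7^( - 1)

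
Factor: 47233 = 149^1*317^1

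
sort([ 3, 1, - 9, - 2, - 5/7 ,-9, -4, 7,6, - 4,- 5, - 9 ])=[  -  9,-9, - 9,  -  5,  -  4, - 4, - 2,-5/7,1,3, 6, 7]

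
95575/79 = 1209  +  64/79 = 1209.81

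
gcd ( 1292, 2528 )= 4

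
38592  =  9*4288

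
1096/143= 7+95/143 = 7.66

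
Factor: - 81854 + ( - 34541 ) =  -116395=   - 5^1*23279^1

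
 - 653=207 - 860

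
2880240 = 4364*660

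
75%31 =13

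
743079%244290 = 10209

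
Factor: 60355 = 5^1*12071^1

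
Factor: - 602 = -2^1*7^1*43^1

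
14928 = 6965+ 7963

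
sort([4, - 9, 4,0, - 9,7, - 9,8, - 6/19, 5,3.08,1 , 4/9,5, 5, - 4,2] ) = [-9 , - 9,  -  9, -4,  -  6/19 , 0, 4/9,1,2 , 3.08, 4,4, 5, 5 , 5, 7, 8 ] 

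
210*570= 119700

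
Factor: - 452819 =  - 73^1* 6203^1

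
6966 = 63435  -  56469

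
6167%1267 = 1099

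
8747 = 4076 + 4671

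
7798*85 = 662830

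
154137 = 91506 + 62631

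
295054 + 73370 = 368424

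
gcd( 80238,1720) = 86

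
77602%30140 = 17322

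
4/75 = 4/75=0.05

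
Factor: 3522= 2^1*3^1*587^1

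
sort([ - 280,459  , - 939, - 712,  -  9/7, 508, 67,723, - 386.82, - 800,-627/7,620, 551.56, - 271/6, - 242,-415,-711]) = [-939, - 800, - 712, - 711,-415, - 386.82, -280,  -  242, - 627/7, - 271/6, -9/7,67,459, 508,  551.56, 620,723]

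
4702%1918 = 866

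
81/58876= 81/58876= 0.00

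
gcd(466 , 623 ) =1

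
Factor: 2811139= 829^1 * 3391^1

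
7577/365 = 7577/365=20.76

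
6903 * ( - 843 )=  - 5819229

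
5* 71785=358925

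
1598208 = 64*24972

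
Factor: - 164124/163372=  - 873/869 = - 3^2*11^( - 1)*79^( - 1)*97^1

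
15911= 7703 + 8208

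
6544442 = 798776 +5745666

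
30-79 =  - 49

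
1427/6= 237 + 5/6  =  237.83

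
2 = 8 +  - 6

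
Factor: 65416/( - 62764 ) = -74/71 = - 2^1* 37^1*71^ ( - 1 ) 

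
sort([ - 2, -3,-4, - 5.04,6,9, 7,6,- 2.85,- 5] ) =[ - 5.04,  -  5, - 4, - 3, - 2.85, - 2,  6,6,7,9 ]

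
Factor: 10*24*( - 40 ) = - 2^7*3^1*5^2=-9600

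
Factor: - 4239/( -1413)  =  3 = 3^1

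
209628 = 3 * 69876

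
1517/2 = 758+1/2 = 758.50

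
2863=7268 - 4405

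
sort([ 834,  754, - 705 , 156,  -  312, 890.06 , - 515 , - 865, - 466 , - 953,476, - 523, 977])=[-953 ,-865, - 705, - 523 , - 515, - 466, - 312,156 , 476,754 , 834,890.06, 977] 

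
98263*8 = 786104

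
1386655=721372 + 665283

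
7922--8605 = 16527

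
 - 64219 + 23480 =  - 40739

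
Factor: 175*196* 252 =2^4 *3^2 * 5^2*7^4= 8643600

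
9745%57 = 55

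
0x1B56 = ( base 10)6998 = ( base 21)fi5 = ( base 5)210443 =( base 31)78n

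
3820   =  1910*2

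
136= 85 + 51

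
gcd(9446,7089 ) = 1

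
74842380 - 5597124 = 69245256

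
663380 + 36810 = 700190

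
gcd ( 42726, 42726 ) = 42726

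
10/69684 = 5/34842  =  0.00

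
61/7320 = 1/120 = 0.01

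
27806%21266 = 6540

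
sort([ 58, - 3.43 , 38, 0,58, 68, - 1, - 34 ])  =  [ - 34, - 3.43, - 1 , 0, 38, 58, 58, 68 ]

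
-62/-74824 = 31/37412 = 0.00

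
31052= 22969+8083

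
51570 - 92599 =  - 41029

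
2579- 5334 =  - 2755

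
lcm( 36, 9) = 36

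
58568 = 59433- 865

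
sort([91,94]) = [ 91,94 ]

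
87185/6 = 87185/6 = 14530.83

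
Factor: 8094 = 2^1*3^1 * 19^1*71^1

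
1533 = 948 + 585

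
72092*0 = 0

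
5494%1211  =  650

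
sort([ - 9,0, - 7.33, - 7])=[ - 9,- 7.33, - 7,0]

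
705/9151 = 705/9151= 0.08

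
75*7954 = 596550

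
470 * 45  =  21150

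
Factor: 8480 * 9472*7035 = 2^13*3^1*5^2*7^1 * 37^1*53^1*67^1 = 565069209600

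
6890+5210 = 12100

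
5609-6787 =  - 1178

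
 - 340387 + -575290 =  - 915677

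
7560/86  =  87 + 39/43 = 87.91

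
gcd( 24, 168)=24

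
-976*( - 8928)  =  8713728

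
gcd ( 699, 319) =1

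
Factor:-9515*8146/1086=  - 3^( - 1)*5^1*11^1*173^1*181^( - 1)*4073^1 =-  38754595/543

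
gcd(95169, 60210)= 3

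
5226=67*78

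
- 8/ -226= 4/113 = 0.04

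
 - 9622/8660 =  - 4811/4330= - 1.11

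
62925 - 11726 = 51199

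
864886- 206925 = 657961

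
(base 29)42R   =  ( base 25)5co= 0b110101111001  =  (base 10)3449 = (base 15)104e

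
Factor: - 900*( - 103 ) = 2^2*3^2*5^2*103^1 = 92700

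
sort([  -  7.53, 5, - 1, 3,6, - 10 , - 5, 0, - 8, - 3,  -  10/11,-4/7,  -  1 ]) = [ - 10, - 8, - 7.53, - 5, - 3, - 1, - 1 , - 10/11, - 4/7,0, 3, 5,6] 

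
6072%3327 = 2745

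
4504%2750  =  1754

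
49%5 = 4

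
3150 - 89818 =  - 86668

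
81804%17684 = 11068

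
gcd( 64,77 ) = 1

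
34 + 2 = 36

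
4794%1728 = 1338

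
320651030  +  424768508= 745419538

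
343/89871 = 343/89871=   0.00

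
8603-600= 8003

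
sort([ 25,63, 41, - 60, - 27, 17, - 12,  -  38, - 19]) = [ - 60, -38,  -  27,-19, - 12,17,25,41,63 ] 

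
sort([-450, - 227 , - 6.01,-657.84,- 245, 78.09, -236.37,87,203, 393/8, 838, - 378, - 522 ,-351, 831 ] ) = [-657.84,- 522, - 450,- 378, - 351, -245, - 236.37,-227, - 6.01,393/8, 78.09, 87, 203, 831,838 ] 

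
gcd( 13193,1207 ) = 1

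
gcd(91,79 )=1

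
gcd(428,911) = 1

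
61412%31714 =29698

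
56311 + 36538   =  92849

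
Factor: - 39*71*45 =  - 124605 = - 3^3*5^1*13^1* 71^1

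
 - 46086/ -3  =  15362  +  0/1 = 15362.00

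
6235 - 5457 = 778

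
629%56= 13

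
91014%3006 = 834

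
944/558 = 472/279 = 1.69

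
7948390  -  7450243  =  498147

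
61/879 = 61/879= 0.07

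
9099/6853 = 1 + 2246/6853 =1.33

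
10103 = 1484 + 8619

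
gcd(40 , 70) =10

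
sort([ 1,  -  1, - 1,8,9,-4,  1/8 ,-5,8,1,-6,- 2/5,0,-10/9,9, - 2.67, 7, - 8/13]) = [-6, - 5, - 4 , - 2.67, - 10/9, -1,-1, - 8/13 ,-2/5,0,1/8,1, 1, 7,8, 8,9, 9] 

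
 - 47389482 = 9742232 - 57131714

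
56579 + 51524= 108103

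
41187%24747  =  16440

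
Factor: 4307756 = 2^2 * 19^1*56681^1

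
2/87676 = 1/43838  =  0.00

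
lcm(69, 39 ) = 897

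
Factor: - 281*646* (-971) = 176261746  =  2^1 * 17^1 *19^1*281^1* 971^1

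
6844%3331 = 182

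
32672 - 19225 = 13447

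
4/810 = 2/405 = 0.00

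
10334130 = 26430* 391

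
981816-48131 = 933685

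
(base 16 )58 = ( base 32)2o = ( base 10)88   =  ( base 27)37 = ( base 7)154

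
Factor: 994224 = 2^4*3^1*7^1 * 11^1 * 269^1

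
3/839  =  3/839 = 0.00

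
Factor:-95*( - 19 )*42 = 75810 = 2^1*3^1*  5^1*7^1*19^2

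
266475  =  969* 275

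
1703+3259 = 4962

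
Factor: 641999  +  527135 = 2^1*31^1 * 109^1*173^1  =  1169134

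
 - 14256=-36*396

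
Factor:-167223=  - 3^1*7^1*7963^1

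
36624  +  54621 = 91245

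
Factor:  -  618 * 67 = -2^1 * 3^1*67^1*103^1 = - 41406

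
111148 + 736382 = 847530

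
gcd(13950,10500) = 150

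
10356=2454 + 7902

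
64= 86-22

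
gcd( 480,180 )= 60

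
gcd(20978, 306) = 34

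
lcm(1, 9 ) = 9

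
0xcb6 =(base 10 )3254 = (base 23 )63b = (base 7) 12326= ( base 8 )6266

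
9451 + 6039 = 15490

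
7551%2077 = 1320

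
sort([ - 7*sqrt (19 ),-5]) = [ - 7*sqrt( 19), - 5]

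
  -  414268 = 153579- 567847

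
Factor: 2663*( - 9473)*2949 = -3^1*983^1*2663^1*9473^1 = - 74393240451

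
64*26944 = 1724416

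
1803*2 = 3606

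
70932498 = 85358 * 831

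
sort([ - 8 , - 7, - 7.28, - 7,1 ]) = [-8, - 7.28, - 7, - 7, 1 ]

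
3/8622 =1/2874 =0.00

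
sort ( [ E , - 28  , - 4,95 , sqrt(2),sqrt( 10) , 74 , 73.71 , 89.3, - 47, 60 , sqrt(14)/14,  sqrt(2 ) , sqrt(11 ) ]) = [ - 47 ,- 28, - 4 , sqrt(14 ) /14,  sqrt(2), sqrt ( 2 ),E,  sqrt(10), sqrt(11 ),60,73.71 , 74, 89.3 , 95 ]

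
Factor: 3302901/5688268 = 2^ (  -  2 )*3^2*7^1*17^( -1 )*23^(-1 )*103^1*509^1*3637^( - 1)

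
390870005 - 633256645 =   -  242386640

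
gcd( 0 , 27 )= 27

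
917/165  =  917/165 = 5.56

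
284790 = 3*94930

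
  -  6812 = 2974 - 9786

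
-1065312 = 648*( - 1644 )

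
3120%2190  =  930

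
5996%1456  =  172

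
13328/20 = 666 + 2/5 = 666.40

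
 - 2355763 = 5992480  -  8348243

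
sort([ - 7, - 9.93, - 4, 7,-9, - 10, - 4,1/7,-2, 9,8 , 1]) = [ - 10, - 9.93, - 9, - 7,-4, - 4, - 2,  1/7,1,7,  8, 9 ]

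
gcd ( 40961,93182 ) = 1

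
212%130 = 82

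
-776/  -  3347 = 776/3347 = 0.23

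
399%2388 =399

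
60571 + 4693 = 65264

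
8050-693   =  7357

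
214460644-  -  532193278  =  746653922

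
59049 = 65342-6293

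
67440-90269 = -22829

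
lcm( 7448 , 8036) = 305368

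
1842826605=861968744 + 980857861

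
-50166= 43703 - 93869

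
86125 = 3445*25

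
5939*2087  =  12394693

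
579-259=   320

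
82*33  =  2706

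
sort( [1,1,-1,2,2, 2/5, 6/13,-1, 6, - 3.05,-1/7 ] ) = [-3.05, - 1,  -  1 ,-1/7,2/5,6/13,1,1,  2,2 , 6 ] 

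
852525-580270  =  272255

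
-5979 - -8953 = 2974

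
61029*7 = 427203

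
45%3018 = 45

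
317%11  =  9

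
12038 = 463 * 26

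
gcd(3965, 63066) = 1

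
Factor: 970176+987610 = 1957786  =  2^1*197^1*4969^1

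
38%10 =8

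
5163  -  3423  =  1740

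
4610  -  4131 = 479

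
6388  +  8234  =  14622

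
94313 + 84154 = 178467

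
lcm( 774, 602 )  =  5418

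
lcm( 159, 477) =477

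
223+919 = 1142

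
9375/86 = 9375/86 = 109.01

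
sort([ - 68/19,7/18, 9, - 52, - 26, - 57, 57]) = [ - 57, -52,-26,-68/19,7/18,9, 57] 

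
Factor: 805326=2^1 * 3^1*79^1*1699^1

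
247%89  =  69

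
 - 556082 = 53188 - 609270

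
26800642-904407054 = - 877606412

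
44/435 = 44/435 = 0.10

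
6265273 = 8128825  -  1863552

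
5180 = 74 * 70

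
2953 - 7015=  - 4062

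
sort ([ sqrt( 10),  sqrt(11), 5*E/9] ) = [ 5*E/9, sqrt ( 10), sqrt( 11 )]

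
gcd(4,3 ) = 1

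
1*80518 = 80518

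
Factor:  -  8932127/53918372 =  - 2^( - 2 )*347^1*761^( - 1 )*17713^( - 1)*25741^1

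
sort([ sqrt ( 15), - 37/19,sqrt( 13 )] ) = [-37/19, sqrt( 13),sqrt( 15 ) ]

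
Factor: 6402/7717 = 2^1 * 3^1*11^1*97^1*7717^(-1 )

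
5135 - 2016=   3119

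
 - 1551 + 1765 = 214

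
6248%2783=682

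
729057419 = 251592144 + 477465275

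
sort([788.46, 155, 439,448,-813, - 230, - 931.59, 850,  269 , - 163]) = [ - 931.59, - 813, -230, - 163,  155,  269,  439, 448, 788.46,850]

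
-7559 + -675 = -8234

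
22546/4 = 5636+1/2 = 5636.50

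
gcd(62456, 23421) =7807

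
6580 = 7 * 940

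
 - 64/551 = - 64/551 = - 0.12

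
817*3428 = 2800676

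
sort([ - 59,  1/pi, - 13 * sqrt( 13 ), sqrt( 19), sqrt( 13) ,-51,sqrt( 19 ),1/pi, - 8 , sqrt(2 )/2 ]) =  [ - 59, - 51, - 13 * sqrt(  13) ,-8 , 1/pi,1/pi, sqrt ( 2)/2,sqrt(13) , sqrt( 19) , sqrt(19 )]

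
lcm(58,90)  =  2610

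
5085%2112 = 861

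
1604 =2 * 802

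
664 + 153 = 817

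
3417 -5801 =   -  2384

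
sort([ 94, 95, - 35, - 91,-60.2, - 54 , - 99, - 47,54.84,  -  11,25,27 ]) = [-99, - 91, - 60.2, - 54, - 47, - 35, - 11,25,27,  54.84,94,95 ]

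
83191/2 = 83191/2 = 41595.50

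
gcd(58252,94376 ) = 4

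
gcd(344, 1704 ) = 8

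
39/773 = 39/773 = 0.05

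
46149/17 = 2714+11/17  =  2714.65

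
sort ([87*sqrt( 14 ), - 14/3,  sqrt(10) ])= [- 14/3,sqrt( 10),87*sqrt( 14)]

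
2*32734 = 65468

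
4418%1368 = 314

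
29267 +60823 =90090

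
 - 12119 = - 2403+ - 9716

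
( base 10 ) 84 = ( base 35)2e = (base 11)77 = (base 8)124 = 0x54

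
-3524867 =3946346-7471213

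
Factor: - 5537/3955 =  - 7/5 =- 5^( - 1)*7^1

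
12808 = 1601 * 8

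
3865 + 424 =4289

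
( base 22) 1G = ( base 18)22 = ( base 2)100110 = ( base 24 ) 1E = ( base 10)38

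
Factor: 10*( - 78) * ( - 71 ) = 2^2*3^1*5^1*13^1*71^1 = 55380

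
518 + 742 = 1260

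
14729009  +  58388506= 73117515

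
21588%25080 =21588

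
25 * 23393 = 584825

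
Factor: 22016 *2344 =2^12*43^1 * 293^1 = 51605504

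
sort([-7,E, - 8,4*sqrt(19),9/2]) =[ - 8, - 7,E,9/2,4*sqrt(19) ]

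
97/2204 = 97/2204=0.04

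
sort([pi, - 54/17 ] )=[ - 54/17, pi ]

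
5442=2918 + 2524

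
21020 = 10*2102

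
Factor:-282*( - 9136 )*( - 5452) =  - 14046271104 = -2^7*3^1 * 29^1*47^2*571^1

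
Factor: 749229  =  3^1 * 13^1* 19211^1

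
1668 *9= 15012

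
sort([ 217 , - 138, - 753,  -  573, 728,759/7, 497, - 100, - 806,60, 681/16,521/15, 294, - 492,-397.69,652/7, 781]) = [ -806, - 753, - 573, - 492 , - 397.69, - 138,-100,521/15, 681/16, 60,652/7, 759/7,217 , 294,497, 728, 781 ]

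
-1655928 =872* ( - 1899 )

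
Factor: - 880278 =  - 2^1*3^1*7^1*20959^1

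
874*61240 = 53523760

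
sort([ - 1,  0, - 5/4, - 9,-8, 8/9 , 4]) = [ - 9, - 8,-5/4,- 1, 0, 8/9,4]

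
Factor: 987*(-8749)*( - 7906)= 2^1*3^1*7^1*13^1*47^1*59^1*67^1*673^1= 68270389278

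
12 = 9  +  3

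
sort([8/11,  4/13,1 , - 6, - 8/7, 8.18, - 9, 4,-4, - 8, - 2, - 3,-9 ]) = [ - 9, - 9, - 8 , - 6, - 4, - 3, - 2,- 8/7, 4/13, 8/11, 1,4, 8.18 ]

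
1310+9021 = 10331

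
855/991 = 855/991= 0.86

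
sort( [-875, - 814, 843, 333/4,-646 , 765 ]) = [-875,-814,  -  646,333/4, 765, 843] 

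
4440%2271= 2169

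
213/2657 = 213/2657 = 0.08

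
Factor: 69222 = 2^1*3^1*83^1*139^1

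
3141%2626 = 515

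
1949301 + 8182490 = 10131791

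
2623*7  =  18361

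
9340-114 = 9226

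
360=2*180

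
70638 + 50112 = 120750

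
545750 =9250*59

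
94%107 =94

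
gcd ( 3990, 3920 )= 70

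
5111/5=5111/5 = 1022.20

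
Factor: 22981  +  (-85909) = - 62928  =  - 2^4*3^2*19^1*23^1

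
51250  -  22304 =28946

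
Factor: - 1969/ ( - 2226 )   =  2^ ( - 1 )*3^ ( - 1 ) * 7^( - 1)*11^1 * 53^(  -  1)*179^1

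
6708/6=1118  =  1118.00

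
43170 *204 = 8806680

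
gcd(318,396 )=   6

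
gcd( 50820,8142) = 6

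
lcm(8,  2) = 8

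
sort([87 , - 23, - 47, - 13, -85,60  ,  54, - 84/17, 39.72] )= [-85, - 47, - 23,  -  13, - 84/17,39.72,54,  60,87] 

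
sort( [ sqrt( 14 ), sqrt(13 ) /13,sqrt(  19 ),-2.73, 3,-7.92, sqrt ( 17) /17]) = [ - 7.92 ,-2.73,sqrt(17)/17, sqrt( 13 ) /13, 3, sqrt(14) , sqrt(19 )]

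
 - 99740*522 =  - 52064280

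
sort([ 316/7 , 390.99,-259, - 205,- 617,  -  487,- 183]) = [-617,-487,-259 , - 205, - 183,316/7,390.99 ] 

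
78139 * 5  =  390695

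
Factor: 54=2^1*3^3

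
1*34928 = 34928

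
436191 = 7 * 62313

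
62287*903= 56245161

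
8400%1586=470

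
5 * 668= 3340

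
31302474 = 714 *43841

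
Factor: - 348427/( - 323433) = 3^( - 5) * 11^(-3 )*23^1*15149^1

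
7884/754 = 3942/377=10.46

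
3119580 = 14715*212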